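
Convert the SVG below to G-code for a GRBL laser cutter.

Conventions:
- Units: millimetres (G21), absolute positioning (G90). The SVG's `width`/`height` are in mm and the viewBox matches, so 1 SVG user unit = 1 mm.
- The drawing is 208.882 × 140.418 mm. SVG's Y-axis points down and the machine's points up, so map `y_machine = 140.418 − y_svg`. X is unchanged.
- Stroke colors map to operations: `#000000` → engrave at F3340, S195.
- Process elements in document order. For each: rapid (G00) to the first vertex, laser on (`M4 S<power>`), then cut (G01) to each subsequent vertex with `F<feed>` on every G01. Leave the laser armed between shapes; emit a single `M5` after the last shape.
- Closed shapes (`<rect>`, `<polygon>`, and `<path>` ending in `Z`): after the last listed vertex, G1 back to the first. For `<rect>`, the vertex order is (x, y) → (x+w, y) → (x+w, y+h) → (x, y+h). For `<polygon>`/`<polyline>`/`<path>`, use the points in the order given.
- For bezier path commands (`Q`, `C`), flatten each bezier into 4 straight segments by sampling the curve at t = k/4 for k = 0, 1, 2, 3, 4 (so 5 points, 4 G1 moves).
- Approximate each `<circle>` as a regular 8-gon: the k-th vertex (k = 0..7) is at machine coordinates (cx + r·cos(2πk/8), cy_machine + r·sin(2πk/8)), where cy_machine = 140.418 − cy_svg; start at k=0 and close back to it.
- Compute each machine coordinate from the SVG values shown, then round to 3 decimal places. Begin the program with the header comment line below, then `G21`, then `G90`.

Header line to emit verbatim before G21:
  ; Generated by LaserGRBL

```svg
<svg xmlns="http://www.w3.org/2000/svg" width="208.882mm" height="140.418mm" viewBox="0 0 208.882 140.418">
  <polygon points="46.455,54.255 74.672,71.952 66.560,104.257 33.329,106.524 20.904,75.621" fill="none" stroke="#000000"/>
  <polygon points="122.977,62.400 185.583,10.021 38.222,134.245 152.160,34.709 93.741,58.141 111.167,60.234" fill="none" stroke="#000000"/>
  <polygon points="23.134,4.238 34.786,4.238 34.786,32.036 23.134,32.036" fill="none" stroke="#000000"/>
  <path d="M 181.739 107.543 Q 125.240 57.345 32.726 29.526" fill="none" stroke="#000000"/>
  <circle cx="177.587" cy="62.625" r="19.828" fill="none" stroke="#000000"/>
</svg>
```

; Generated by LaserGRBL
G21
G90
G00 X46.455 Y86.163
M4 S195
G01 X74.672 Y68.466 F3340
G01 X66.560 Y36.161 F3340
G01 X33.329 Y33.894 F3340
G01 X20.904 Y64.797 F3340
G01 X46.455 Y86.163 F3340
G00 X122.977 Y78.018
M4 S195
G01 X185.583 Y130.397 F3340
G01 X38.222 Y6.173 F3340
G01 X152.160 Y105.709 F3340
G01 X93.741 Y82.277 F3340
G01 X111.167 Y80.184 F3340
G01 X122.977 Y78.018 F3340
G00 X23.134 Y136.180
M4 S195
G01 X34.786 Y136.180 F3340
G01 X34.786 Y108.382 F3340
G01 X23.134 Y108.382 F3340
G01 X23.134 Y136.180 F3340
G00 X181.739 Y32.875
M4 S195
G01 X151.239 Y56.575 F3340
G01 X116.236 Y77.478 F3340
G01 X76.732 Y95.584 F3340
G01 X32.726 Y110.892 F3340
G00 X197.415 Y77.793
M4 S195
G01 X191.608 Y91.814 F3340
G01 X177.587 Y97.621 F3340
G01 X163.566 Y91.814 F3340
G01 X157.759 Y77.793 F3340
G01 X163.566 Y63.772 F3340
G01 X177.587 Y57.965 F3340
G01 X191.608 Y63.772 F3340
G01 X197.415 Y77.793 F3340
M5

Since the viewBox matches the mm dimensions, user units are millimetres directly. The only transform is the Y-flip y_m = 140.418 − y_svg.

Shape 1 is a regular polygon drawn with `<polygon>`. Its stroke #000000 means engrave at S195, F3340. After flipping Y the toolpath is (46.455,86.163) → (74.672,68.466) → (66.560,36.161) → (33.329,33.894) → (20.904,64.797) → (46.455,86.163), returning to the start.

Shape 2 is a closed polygon drawn with `<polygon>`. Its stroke #000000 means engrave at S195, F3340. After flipping Y the toolpath is (122.977,78.018) → (185.583,130.397) → (38.222,6.173) → (152.160,105.709) → (93.741,82.277) → (111.167,80.184) → (122.977,78.018), returning to the start.

Shape 3 is a rectangle drawn with `<polygon>`. Its stroke #000000 means engrave at S195, F3340. After flipping Y the toolpath is (23.134,136.180) → (34.786,136.180) → (34.786,108.382) → (23.134,108.382) → (23.134,136.180), returning to the start.

Shape 4 is a quadratic bezier drawn with `<path>`. Its stroke #000000 means engrave at S195, F3340. After flipping Y the toolpath is (181.739,32.875) → (151.239,56.575) → (116.236,77.478) → (76.732,95.584) → (32.726,110.892).

Shape 5 is a circle drawn with `<circle>`. Its stroke #000000 means engrave at S195, F3340. After flipping Y the toolpath is (197.415,77.793) → (191.608,91.814) → (177.587,97.621) → (163.566,91.814) → (157.759,77.793) → (163.566,63.772) → (177.587,57.965) → (191.608,63.772) → (197.415,77.793), returning to the start.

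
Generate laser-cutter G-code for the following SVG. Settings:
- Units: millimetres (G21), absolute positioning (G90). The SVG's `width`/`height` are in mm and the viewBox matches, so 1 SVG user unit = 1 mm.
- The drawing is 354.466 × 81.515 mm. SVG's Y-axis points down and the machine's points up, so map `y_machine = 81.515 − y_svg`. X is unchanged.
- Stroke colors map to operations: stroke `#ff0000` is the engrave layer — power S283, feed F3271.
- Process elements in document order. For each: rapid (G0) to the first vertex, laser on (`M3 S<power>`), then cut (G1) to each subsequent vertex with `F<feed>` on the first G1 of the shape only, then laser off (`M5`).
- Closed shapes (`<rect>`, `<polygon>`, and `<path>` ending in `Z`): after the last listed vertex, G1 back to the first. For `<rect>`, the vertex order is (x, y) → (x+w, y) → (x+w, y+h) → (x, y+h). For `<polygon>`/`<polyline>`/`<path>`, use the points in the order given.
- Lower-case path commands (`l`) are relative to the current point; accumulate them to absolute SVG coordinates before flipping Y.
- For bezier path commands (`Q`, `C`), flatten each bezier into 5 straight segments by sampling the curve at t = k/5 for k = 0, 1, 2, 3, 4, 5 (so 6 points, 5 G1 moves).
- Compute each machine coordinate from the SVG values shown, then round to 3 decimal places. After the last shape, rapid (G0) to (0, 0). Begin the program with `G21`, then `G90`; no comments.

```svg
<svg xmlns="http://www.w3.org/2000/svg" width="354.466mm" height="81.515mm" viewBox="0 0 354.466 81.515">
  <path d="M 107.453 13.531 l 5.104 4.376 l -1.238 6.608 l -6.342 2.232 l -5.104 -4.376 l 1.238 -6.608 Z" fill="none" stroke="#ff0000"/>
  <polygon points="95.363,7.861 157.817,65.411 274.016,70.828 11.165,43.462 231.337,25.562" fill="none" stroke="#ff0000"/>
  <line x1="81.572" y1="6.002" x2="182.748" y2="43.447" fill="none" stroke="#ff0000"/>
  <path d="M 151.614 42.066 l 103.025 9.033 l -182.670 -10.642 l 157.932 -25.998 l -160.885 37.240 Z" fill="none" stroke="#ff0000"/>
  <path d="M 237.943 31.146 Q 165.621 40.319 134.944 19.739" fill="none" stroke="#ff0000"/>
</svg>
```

Since the viewBox matches the mm dimensions, user units are millimetres directly. The only transform is the Y-flip y_m = 81.515 − y_svg.

Shape 1 is a regular polygon drawn with `<path>`. Its stroke #ff0000 means engrave at S283, F3271. After flipping Y the toolpath is (107.453,67.984) → (112.557,63.608) → (111.319,57.000) → (104.977,54.768) → (99.873,59.144) → (101.111,65.752) → (107.453,67.984), returning to the start.

Shape 2 is a closed polygon drawn with `<polygon>`. Its stroke #ff0000 means engrave at S283, F3271. After flipping Y the toolpath is (95.363,73.654) → (157.817,16.104) → (274.016,10.687) → (11.165,38.053) → (231.337,55.953) → (95.363,73.654), returning to the start.

Shape 3 is a line segment drawn with `<line>`. Its stroke #ff0000 means engrave at S283, F3271. After flipping Y the toolpath is (81.572,75.513) → (182.748,38.068).

Shape 4 is a closed polygon drawn with `<path>`. Its stroke #ff0000 means engrave at S283, F3271. After flipping Y the toolpath is (151.614,39.449) → (254.639,30.416) → (71.969,41.058) → (229.901,67.056) → (69.016,29.816) → (151.614,39.449), returning to the start.

Shape 5 is a quadratic bezier drawn with `<path>`. Its stroke #ff0000 means engrave at S283, F3271. After flipping Y the toolpath is (237.943,50.369) → (210.680,47.890) → (186.749,47.791) → (166.149,50.072) → (148.881,54.734) → (134.944,61.776).

G21
G90
G0 X107.453 Y67.984
M3 S283
G1 X112.557 Y63.608 F3271
G1 X111.319 Y57.000
G1 X104.977 Y54.768
G1 X99.873 Y59.144
G1 X101.111 Y65.752
G1 X107.453 Y67.984
M5
G0 X95.363 Y73.654
M3 S283
G1 X157.817 Y16.104 F3271
G1 X274.016 Y10.687
G1 X11.165 Y38.053
G1 X231.337 Y55.953
G1 X95.363 Y73.654
M5
G0 X81.572 Y75.513
M3 S283
G1 X182.748 Y38.068 F3271
M5
G0 X151.614 Y39.449
M3 S283
G1 X254.639 Y30.416 F3271
G1 X71.969 Y41.058
G1 X229.901 Y67.056
G1 X69.016 Y29.816
G1 X151.614 Y39.449
M5
G0 X237.943 Y50.369
M3 S283
G1 X210.680 Y47.890 F3271
G1 X186.749 Y47.791
G1 X166.149 Y50.072
G1 X148.881 Y54.734
G1 X134.944 Y61.776
M5
G0 X0.000 Y0.000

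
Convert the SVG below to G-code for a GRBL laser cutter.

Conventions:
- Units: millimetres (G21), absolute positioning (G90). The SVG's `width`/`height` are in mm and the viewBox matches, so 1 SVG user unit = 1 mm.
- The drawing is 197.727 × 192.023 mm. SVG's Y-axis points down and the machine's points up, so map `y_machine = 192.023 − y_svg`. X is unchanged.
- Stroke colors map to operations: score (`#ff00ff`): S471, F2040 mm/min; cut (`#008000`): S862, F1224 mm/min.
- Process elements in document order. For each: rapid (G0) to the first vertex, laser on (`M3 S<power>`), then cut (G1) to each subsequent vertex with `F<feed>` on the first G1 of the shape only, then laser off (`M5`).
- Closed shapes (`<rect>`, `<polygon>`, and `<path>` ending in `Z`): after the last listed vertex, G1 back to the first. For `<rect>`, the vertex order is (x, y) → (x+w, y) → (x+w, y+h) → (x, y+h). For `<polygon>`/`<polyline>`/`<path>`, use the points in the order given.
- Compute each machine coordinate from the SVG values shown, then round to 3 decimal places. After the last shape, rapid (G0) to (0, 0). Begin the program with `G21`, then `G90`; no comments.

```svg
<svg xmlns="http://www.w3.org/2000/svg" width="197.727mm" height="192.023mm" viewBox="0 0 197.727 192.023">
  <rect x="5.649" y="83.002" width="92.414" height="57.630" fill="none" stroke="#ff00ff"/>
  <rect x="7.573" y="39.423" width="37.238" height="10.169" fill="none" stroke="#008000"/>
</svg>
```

1 u = 1 mm; y_m = 192.023 − y.

[1] `<rect>` rectangle, #ff00ff→score S471 F2040: (5.649,109.021) → (98.063,109.021) → (98.063,51.391) → (5.649,51.391) → (5.649,109.021) (closed)

[2] `<rect>` rectangle, #008000→cut S862 F1224: (7.573,152.600) → (44.811,152.600) → (44.811,142.431) → (7.573,142.431) → (7.573,152.600) (closed)

G21
G90
G0 X5.649 Y109.021
M3 S471
G1 X98.063 Y109.021 F2040
G1 X98.063 Y51.391
G1 X5.649 Y51.391
G1 X5.649 Y109.021
M5
G0 X7.573 Y152.600
M3 S862
G1 X44.811 Y152.600 F1224
G1 X44.811 Y142.431
G1 X7.573 Y142.431
G1 X7.573 Y152.600
M5
G0 X0.000 Y0.000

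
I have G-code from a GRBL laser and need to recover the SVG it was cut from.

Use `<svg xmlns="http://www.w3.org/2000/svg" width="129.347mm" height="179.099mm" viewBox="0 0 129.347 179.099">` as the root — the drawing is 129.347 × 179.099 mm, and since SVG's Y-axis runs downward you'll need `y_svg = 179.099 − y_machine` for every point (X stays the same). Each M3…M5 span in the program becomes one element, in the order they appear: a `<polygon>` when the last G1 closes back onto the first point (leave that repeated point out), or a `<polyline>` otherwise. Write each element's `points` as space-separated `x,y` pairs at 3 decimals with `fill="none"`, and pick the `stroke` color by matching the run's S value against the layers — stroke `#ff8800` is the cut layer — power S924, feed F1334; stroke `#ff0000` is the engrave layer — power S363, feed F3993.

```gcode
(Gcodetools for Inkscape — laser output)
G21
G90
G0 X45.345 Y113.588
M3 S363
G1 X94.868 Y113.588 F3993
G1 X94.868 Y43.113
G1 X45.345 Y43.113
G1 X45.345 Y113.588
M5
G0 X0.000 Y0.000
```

y_svg = 179.099 − y_m. Every run uses S363, so all elements get stroke `#ff0000` (engrave).

[1] closed run; points: 45.345,65.511 94.868,65.511 94.868,135.986 45.345,135.986

<svg xmlns="http://www.w3.org/2000/svg" width="129.347mm" height="179.099mm" viewBox="0 0 129.347 179.099">
  <polygon points="45.345,65.511 94.868,65.511 94.868,135.986 45.345,135.986" fill="none" stroke="#ff0000"/>
</svg>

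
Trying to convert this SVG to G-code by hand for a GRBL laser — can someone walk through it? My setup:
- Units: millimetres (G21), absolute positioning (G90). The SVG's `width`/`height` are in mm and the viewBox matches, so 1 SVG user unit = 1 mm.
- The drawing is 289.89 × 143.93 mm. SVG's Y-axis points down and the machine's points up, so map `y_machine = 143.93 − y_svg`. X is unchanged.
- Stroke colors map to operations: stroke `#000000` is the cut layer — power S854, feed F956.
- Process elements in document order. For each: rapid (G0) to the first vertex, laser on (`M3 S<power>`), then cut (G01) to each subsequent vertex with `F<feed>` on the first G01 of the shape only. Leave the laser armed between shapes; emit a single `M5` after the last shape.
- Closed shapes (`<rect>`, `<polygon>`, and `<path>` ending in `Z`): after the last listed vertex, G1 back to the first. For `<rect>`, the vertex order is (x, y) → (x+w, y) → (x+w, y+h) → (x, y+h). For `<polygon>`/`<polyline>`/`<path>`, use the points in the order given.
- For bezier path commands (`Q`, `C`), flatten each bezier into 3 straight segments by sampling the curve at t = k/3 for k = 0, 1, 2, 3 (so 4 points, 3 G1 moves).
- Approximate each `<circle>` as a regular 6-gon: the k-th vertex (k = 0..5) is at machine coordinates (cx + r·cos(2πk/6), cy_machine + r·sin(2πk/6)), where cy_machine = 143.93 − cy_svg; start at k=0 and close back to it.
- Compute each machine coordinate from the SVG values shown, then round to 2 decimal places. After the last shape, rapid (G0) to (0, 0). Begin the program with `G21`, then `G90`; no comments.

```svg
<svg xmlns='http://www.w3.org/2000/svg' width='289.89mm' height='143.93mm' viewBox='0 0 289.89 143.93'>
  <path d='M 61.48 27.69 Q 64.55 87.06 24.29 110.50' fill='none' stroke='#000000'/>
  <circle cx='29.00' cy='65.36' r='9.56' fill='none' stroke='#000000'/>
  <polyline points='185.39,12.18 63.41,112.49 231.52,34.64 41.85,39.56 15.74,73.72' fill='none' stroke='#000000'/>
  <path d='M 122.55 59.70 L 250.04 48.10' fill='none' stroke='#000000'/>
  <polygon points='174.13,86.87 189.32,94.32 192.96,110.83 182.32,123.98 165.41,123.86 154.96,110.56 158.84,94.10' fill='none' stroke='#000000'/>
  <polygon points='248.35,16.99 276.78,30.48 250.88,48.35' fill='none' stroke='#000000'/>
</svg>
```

Since the viewBox matches the mm dimensions, user units are millimetres directly. The only transform is the Y-flip y_m = 143.93 − y_svg.

Shape 1 is a quadratic bezier drawn with `<path>`. Its stroke #000000 means cut at S854, F956. After flipping Y the toolpath is (61.48,116.24) → (58.71,80.65) → (46.32,53.05) → (24.29,33.43).

Shape 2 is a circle drawn with `<circle>`. Its stroke #000000 means cut at S854, F956. After flipping Y the toolpath is (38.56,78.57) → (33.78,86.85) → (24.22,86.85) → (19.44,78.57) → (24.22,70.29) → (33.78,70.29) → (38.56,78.57), returning to the start.

Shape 3 is a open polyline drawn with `<polyline>`. Its stroke #000000 means cut at S854, F956. After flipping Y the toolpath is (185.39,131.75) → (63.41,31.44) → (231.52,109.29) → (41.85,104.37) → (15.74,70.21).

Shape 4 is a line segment drawn with `<path>`. Its stroke #000000 means cut at S854, F956. After flipping Y the toolpath is (122.55,84.23) → (250.04,95.83).

Shape 5 is a regular polygon drawn with `<polygon>`. Its stroke #000000 means cut at S854, F956. After flipping Y the toolpath is (174.13,57.06) → (189.32,49.61) → (192.96,33.10) → (182.32,19.95) → (165.41,20.07) → (154.96,33.37) → (158.84,49.83) → (174.13,57.06), returning to the start.

Shape 6 is a regular polygon drawn with `<polygon>`. Its stroke #000000 means cut at S854, F956. After flipping Y the toolpath is (248.35,126.94) → (276.78,113.45) → (250.88,95.58) → (248.35,126.94), returning to the start.

G21
G90
G0 X61.48 Y116.24
M3 S854
G01 X58.71 Y80.65 F956
G01 X46.32 Y53.05
G01 X24.29 Y33.43
G0 X38.56 Y78.57
M3 S854
G01 X33.78 Y86.85 F956
G01 X24.22 Y86.85
G01 X19.44 Y78.57
G01 X24.22 Y70.29
G01 X33.78 Y70.29
G01 X38.56 Y78.57
G0 X185.39 Y131.75
M3 S854
G01 X63.41 Y31.44 F956
G01 X231.52 Y109.29
G01 X41.85 Y104.37
G01 X15.74 Y70.21
G0 X122.55 Y84.23
M3 S854
G01 X250.04 Y95.83 F956
G0 X174.13 Y57.06
M3 S854
G01 X189.32 Y49.61 F956
G01 X192.96 Y33.10
G01 X182.32 Y19.95
G01 X165.41 Y20.07
G01 X154.96 Y33.37
G01 X158.84 Y49.83
G01 X174.13 Y57.06
G0 X248.35 Y126.94
M3 S854
G01 X276.78 Y113.45 F956
G01 X250.88 Y95.58
G01 X248.35 Y126.94
M5
G0 X0.00 Y0.00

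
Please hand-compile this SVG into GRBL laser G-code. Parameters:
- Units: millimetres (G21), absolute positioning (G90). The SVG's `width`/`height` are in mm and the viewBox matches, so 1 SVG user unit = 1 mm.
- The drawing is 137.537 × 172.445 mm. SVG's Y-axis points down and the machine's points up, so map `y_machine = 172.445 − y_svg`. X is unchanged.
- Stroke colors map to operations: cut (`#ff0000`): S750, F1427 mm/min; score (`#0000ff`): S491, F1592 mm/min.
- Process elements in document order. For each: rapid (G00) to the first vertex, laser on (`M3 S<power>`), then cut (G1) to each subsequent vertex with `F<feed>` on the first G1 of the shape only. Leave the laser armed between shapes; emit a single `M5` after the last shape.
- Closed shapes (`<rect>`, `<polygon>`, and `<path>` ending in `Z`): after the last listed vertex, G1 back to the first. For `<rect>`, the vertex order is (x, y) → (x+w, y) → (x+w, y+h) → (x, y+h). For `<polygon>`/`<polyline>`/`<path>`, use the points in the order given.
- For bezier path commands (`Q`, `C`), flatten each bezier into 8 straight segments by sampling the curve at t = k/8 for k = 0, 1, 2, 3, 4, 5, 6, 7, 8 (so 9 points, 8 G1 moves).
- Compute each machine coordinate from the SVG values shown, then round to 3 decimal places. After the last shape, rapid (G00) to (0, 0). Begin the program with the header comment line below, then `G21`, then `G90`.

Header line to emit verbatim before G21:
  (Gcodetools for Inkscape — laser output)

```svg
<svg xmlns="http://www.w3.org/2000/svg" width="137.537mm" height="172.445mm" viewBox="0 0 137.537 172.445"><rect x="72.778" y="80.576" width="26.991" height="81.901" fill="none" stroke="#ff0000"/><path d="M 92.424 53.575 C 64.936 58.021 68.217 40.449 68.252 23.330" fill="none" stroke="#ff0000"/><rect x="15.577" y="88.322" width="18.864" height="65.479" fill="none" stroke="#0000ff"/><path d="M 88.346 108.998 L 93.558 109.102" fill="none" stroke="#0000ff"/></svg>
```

(Gcodetools for Inkscape — laser output)
G21
G90
G00 X72.778 Y91.869
M3 S750
G1 X99.769 Y91.869 F1427
G1 X99.769 Y9.968
G1 X72.778 Y9.968
G1 X72.778 Y91.869
G00 X92.424 Y118.870
M3 S750
G1 X83.492 Y118.191 F1427
G1 X77.046 Y119.313
G1 X72.687 Y121.972
G1 X70.017 Y125.906
G1 X68.637 Y130.850
G1 X68.149 Y136.542
G1 X68.153 Y142.718
G1 X68.252 Y149.115
G00 X15.577 Y84.123
M3 S491
G1 X34.441 Y84.123 F1592
G1 X34.441 Y18.644
G1 X15.577 Y18.644
G1 X15.577 Y84.123
G00 X88.346 Y63.447
M3 S491
G1 X93.558 Y63.343 F1592
M5
G00 X0.000 Y0.000

1 u = 1 mm; y_m = 172.445 − y.

[1] `<rect>` rectangle, #ff0000→cut S750 F1427: (72.778,91.869) → (99.769,91.869) → (99.769,9.968) → (72.778,9.968) → (72.778,91.869) (closed)

[2] `<path>` cubic bezier, #ff0000→cut S750 F1427: (92.424,118.870) → (83.492,118.191) → (77.046,119.313) → (72.687,121.972) → (70.017,125.906) → (68.637,130.850) → (68.149,136.542) → (68.153,142.718) → (68.252,149.115)

[3] `<rect>` rectangle, #0000ff→score S491 F1592: (15.577,84.123) → (34.441,84.123) → (34.441,18.644) → (15.577,18.644) → (15.577,84.123) (closed)

[4] `<path>` line segment, #0000ff→score S491 F1592: (88.346,63.447) → (93.558,63.343)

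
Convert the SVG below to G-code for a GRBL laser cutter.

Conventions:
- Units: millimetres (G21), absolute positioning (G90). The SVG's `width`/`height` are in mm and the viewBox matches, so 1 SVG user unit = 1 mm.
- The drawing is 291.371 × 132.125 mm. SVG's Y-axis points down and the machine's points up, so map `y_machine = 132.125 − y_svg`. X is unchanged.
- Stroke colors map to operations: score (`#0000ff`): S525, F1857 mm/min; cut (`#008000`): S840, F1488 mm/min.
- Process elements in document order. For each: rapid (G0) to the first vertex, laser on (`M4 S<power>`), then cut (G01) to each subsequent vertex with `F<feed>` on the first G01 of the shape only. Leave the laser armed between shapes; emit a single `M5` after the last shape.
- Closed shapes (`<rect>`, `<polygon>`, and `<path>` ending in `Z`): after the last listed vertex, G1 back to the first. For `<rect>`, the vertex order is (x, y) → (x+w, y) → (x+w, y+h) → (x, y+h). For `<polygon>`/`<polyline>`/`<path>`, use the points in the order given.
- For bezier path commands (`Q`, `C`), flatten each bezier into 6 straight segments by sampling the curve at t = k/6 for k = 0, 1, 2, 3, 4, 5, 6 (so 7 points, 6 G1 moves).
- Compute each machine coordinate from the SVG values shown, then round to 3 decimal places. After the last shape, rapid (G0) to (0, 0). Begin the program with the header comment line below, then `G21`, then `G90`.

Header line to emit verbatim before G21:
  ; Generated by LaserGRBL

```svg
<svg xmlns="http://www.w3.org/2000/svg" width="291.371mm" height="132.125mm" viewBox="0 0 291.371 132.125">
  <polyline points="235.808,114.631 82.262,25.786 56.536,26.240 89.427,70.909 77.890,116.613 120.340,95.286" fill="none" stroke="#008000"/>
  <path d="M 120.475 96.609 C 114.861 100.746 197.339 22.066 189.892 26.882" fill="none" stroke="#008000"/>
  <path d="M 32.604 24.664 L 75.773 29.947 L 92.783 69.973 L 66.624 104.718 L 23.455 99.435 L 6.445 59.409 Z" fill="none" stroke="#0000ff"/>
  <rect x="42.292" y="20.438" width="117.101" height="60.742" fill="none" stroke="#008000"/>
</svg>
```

1 u = 1 mm; y_m = 132.125 − y.

[1] `<polyline>` open polyline, #008000→cut S840 F1488: (235.808,17.494) → (82.262,106.339) → (56.536,105.885) → (89.427,61.216) → (77.890,15.512) → (120.340,36.839)

[2] `<path>` cubic bezier, #008000→cut S840 F1488: (120.475,35.516) → (124.185,39.579) → (137.632,52.825) → (155.871,70.634) → (173.957,88.387) → (186.946,101.463) → (189.892,105.243)

[3] `<path>` regular polygon, #0000ff→score S525 F1857: (32.604,107.461) → (75.773,102.178) → (92.783,62.152) → (66.624,27.407) → (23.455,32.690) → (6.445,72.716) → (32.604,107.461) (closed)

[4] `<rect>` rectangle, #008000→cut S840 F1488: (42.292,111.687) → (159.393,111.687) → (159.393,50.945) → (42.292,50.945) → (42.292,111.687) (closed)

; Generated by LaserGRBL
G21
G90
G0 X235.808 Y17.494
M4 S840
G01 X82.262 Y106.339 F1488
G01 X56.536 Y105.885
G01 X89.427 Y61.216
G01 X77.890 Y15.512
G01 X120.340 Y36.839
G0 X120.475 Y35.516
M4 S840
G01 X124.185 Y39.579 F1488
G01 X137.632 Y52.825
G01 X155.871 Y70.634
G01 X173.957 Y88.387
G01 X186.946 Y101.463
G01 X189.892 Y105.243
G0 X32.604 Y107.461
M4 S525
G01 X75.773 Y102.178 F1857
G01 X92.783 Y62.152
G01 X66.624 Y27.407
G01 X23.455 Y32.690
G01 X6.445 Y72.716
G01 X32.604 Y107.461
G0 X42.292 Y111.687
M4 S840
G01 X159.393 Y111.687 F1488
G01 X159.393 Y50.945
G01 X42.292 Y50.945
G01 X42.292 Y111.687
M5
G0 X0.000 Y0.000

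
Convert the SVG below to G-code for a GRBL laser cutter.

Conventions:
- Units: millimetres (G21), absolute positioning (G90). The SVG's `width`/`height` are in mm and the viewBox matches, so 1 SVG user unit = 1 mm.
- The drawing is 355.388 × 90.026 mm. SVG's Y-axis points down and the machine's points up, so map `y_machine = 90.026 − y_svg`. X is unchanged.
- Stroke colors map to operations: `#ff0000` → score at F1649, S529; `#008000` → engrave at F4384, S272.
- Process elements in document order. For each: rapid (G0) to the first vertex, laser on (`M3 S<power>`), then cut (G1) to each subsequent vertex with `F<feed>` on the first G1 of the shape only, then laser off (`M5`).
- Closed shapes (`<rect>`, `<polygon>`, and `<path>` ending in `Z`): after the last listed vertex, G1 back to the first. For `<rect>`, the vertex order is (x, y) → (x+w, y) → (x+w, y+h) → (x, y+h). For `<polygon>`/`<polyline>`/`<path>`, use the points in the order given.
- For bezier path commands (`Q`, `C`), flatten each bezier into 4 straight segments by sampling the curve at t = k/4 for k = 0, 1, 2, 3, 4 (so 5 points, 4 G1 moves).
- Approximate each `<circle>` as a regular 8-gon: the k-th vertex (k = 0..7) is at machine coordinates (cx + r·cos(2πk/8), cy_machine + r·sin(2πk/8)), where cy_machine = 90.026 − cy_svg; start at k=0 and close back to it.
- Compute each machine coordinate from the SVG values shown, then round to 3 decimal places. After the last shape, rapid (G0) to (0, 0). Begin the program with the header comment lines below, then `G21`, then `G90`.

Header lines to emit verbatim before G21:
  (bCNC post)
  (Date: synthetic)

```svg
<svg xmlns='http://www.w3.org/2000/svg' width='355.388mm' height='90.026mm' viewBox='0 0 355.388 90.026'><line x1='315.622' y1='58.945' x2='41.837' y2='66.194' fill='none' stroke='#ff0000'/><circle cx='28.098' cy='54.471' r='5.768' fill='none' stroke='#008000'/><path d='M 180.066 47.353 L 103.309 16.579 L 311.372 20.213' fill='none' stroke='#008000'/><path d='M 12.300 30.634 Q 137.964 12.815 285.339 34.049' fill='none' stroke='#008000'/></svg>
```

(bCNC post)
(Date: synthetic)
G21
G90
G0 X315.622 Y31.081
M3 S529
G1 X41.837 Y23.832 F1649
M5
G0 X33.866 Y35.555
M3 S272
G1 X32.177 Y39.634 F4384
G1 X28.098 Y41.323
G1 X24.019 Y39.634
G1 X22.330 Y35.555
G1 X24.019 Y31.476
G1 X28.098 Y29.787
G1 X32.177 Y31.476
G1 X33.866 Y35.555
M5
G0 X180.066 Y42.673
M3 S272
G1 X103.309 Y73.447 F4384
G1 X311.372 Y69.813
M5
G0 X12.300 Y59.392
M3 S272
G1 X76.489 Y65.861 F4384
G1 X143.392 Y67.448
G1 X213.008 Y64.153
G1 X285.339 Y55.977
M5
G0 X0.000 Y0.000

viewBox `0 0 355.388 90.026` with mm width/height → 1 unit = 1 mm. Flip: y_m = 90.026 − y_svg.

**Shape 1** — `<line>` line segment, stroke `#ff0000` → score (S529, F1649). Machine vertices: (315.622,31.081) → (41.837,23.832). Open path.

**Shape 2** — `<circle>` circle, stroke `#008000` → engrave (S272, F4384). Machine vertices: (33.866,35.555) → (32.177,39.634) → (28.098,41.323) → (24.019,39.634) → (22.330,35.555) → (24.019,31.476) → (28.098,29.787) → (32.177,31.476) → (33.866,35.555). Closed: final G1 returns to the first vertex.

**Shape 3** — `<path>` open polyline, stroke `#008000` → engrave (S272, F4384). Machine vertices: (180.066,42.673) → (103.309,73.447) → (311.372,69.813). Open path.

**Shape 4** — `<path>` quadratic bezier, stroke `#008000` → engrave (S272, F4384). Control points (SVG): P0=(12.300,30.634), P1=(137.964,12.815), P2=(285.339,34.049); sampled at t=k/4. Machine vertices: (12.300,59.392) → (76.489,65.861) → (143.392,67.448) → (213.008,64.153) → (285.339,55.977). Open path.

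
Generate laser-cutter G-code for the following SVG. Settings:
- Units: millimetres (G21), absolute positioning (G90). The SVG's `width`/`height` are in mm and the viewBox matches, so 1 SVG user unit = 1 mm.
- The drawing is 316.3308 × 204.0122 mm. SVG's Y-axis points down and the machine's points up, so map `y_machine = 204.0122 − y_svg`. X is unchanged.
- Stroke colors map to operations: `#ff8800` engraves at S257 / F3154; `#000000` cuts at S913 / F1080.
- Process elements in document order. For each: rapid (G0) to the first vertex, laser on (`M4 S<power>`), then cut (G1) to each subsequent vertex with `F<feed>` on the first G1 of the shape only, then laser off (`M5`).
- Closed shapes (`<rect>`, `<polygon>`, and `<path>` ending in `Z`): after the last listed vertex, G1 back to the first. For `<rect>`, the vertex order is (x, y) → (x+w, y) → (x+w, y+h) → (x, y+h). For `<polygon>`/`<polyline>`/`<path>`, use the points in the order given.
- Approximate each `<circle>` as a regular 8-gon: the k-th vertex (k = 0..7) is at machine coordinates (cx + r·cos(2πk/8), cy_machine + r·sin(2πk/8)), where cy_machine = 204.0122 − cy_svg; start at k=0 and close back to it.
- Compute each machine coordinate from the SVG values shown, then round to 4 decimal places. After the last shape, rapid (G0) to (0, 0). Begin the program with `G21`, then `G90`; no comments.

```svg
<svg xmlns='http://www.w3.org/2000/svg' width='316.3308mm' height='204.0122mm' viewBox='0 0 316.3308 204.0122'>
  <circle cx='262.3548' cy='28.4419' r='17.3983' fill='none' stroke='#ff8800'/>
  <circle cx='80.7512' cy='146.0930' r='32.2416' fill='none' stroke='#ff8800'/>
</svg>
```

G21
G90
G0 X279.7531 Y175.5703
M4 S257
G1 X274.6573 Y187.8728 F3154
G1 X262.3548 Y192.9686
G1 X250.0523 Y187.8728
G1 X244.9565 Y175.5703
G1 X250.0523 Y163.2678
G1 X262.3548 Y158.1720
G1 X274.6573 Y163.2678
G1 X279.7531 Y175.5703
M5
G0 X112.9928 Y57.9192
M4 S257
G1 X103.5495 Y80.7175 F3154
G1 X80.7512 Y90.1608
G1 X57.9529 Y80.7175
G1 X48.5096 Y57.9192
G1 X57.9529 Y35.1209
G1 X80.7512 Y25.6776
G1 X103.5495 Y35.1209
G1 X112.9928 Y57.9192
M5
G0 X0.0000 Y0.0000

viewBox `0 0 316.3308 204.0122` with mm width/height → 1 unit = 1 mm. Flip: y_m = 204.0122 − y_svg.

**Shape 1** — `<circle>` circle, stroke `#ff8800` → engrave (S257, F3154). Machine vertices: (279.7531,175.5703) → (274.6573,187.8728) → (262.3548,192.9686) → (250.0523,187.8728) → (244.9565,175.5703) → (250.0523,163.2678) → (262.3548,158.1720) → (274.6573,163.2678) → (279.7531,175.5703). Closed: final G1 returns to the first vertex.

**Shape 2** — `<circle>` circle, stroke `#ff8800` → engrave (S257, F3154). Machine vertices: (112.9928,57.9192) → (103.5495,80.7175) → (80.7512,90.1608) → (57.9529,80.7175) → (48.5096,57.9192) → (57.9529,35.1209) → (80.7512,25.6776) → (103.5495,35.1209) → (112.9928,57.9192). Closed: final G1 returns to the first vertex.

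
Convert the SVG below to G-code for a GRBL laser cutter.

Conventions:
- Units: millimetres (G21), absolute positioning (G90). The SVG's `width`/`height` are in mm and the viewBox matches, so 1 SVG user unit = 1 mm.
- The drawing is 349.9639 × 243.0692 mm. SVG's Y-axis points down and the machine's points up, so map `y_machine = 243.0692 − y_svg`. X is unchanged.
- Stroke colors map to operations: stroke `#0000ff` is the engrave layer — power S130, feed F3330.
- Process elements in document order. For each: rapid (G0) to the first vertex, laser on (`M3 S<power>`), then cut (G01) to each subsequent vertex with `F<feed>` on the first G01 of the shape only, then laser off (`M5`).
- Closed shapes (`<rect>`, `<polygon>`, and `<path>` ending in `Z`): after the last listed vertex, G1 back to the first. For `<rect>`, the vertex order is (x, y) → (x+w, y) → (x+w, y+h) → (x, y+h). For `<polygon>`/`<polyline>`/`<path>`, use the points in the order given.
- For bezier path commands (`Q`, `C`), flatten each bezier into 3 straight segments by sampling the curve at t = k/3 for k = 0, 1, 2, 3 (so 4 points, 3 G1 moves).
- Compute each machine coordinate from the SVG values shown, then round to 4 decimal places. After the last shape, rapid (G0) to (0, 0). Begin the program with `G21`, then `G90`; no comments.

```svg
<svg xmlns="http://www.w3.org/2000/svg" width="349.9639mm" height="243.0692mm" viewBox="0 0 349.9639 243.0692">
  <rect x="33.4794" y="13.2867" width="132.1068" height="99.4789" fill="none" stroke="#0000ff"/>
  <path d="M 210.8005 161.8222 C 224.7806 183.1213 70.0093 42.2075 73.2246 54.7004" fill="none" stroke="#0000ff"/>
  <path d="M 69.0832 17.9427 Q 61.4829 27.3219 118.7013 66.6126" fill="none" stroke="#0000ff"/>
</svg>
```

1 u = 1 mm; y_m = 243.0692 − y.

[1] `<rect>` rectangle, #0000ff→engrave S130 F3330: (33.4794,229.7825) → (165.5862,229.7825) → (165.5862,130.3036) → (33.4794,130.3036) → (33.4794,229.7825) (closed)

[2] `<path>` cubic bezier, #0000ff→engrave S130 F3330: (210.8005,81.2470) → (180.6315,102.3293) → (110.5701,161.4157) → (73.2246,188.3688)

[3] `<path>` quadratic bezier, #0000ff→engrave S130 F3330: (69.0832,225.1265) → (71.2184,215.5502) → (87.7578,199.3269) → (118.7013,176.4566)

G21
G90
G0 X33.4794 Y229.7825
M3 S130
G01 X165.5862 Y229.7825 F3330
G01 X165.5862 Y130.3036
G01 X33.4794 Y130.3036
G01 X33.4794 Y229.7825
M5
G0 X210.8005 Y81.2470
M3 S130
G01 X180.6315 Y102.3293 F3330
G01 X110.5701 Y161.4157
G01 X73.2246 Y188.3688
M5
G0 X69.0832 Y225.1265
M3 S130
G01 X71.2184 Y215.5502 F3330
G01 X87.7578 Y199.3269
G01 X118.7013 Y176.4566
M5
G0 X0.0000 Y0.0000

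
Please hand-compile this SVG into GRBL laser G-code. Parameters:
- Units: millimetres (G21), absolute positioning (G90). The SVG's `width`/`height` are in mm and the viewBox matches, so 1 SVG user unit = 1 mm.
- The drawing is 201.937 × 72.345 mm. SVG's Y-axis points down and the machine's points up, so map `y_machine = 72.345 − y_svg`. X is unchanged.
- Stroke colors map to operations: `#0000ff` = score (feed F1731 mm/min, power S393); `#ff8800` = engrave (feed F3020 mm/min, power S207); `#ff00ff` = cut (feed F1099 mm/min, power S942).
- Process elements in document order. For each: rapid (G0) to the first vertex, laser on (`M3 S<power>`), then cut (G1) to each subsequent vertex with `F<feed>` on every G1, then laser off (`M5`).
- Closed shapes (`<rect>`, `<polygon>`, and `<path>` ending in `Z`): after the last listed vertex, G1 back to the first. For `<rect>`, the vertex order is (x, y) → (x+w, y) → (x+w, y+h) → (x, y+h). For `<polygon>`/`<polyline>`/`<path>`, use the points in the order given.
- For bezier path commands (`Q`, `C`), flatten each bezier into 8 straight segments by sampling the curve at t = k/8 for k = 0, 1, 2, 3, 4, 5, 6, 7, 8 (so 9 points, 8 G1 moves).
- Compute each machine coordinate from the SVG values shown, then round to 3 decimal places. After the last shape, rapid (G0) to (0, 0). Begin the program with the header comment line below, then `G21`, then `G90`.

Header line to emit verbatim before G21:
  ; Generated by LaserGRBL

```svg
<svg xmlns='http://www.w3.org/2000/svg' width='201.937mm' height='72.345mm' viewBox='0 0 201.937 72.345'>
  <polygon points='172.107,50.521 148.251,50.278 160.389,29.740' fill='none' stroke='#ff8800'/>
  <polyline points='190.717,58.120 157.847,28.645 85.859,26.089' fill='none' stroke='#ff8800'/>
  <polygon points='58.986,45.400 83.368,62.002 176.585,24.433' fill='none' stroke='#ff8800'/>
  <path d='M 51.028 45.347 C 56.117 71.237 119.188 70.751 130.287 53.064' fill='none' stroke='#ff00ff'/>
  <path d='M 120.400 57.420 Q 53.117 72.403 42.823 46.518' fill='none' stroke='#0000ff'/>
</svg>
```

; Generated by LaserGRBL
G21
G90
G0 X172.107 Y21.824
M3 S207
G1 X148.251 Y22.067 F3020
G1 X160.389 Y42.605 F3020
G1 X172.107 Y21.824 F3020
M5
G0 X190.717 Y14.225
M3 S207
G1 X157.847 Y43.700 F3020
G1 X85.859 Y46.256 F3020
M5
G0 X58.986 Y26.945
M3 S207
G1 X83.368 Y10.343 F3020
G1 X176.585 Y47.912 F3020
G1 X58.986 Y26.945 F3020
M5
G0 X51.028 Y26.998
M3 S942
G1 X55.440 Y18.508 F1099
G1 X63.998 Y12.383 F1099
G1 X75.416 Y8.515 F1099
G1 X88.404 Y6.798 F1099
G1 X101.673 Y7.124 F1099
G1 X113.936 Y9.384 F1099
G1 X123.903 Y13.473 F1099
G1 X130.287 Y19.281 F1099
M5
G0 X120.400 Y14.925
M3 S393
G1 X104.470 Y11.818 F1731
G1 X90.320 Y9.988 F1731
G1 X77.952 Y9.435 F1731
G1 X67.364 Y10.159 F1731
G1 X58.558 Y12.160 F1731
G1 X51.532 Y15.439 F1731
G1 X46.287 Y19.994 F1731
G1 X42.823 Y25.827 F1731
M5
G0 X0.000 Y0.000

Since the viewBox matches the mm dimensions, user units are millimetres directly. The only transform is the Y-flip y_m = 72.345 − y_svg.

Shape 1 is a regular polygon drawn with `<polygon>`. Its stroke #ff8800 means engrave at S207, F3020. After flipping Y the toolpath is (172.107,21.824) → (148.251,22.067) → (160.389,42.605) → (172.107,21.824), returning to the start.

Shape 2 is a open polyline drawn with `<polyline>`. Its stroke #ff8800 means engrave at S207, F3020. After flipping Y the toolpath is (190.717,14.225) → (157.847,43.700) → (85.859,46.256).

Shape 3 is a closed polygon drawn with `<polygon>`. Its stroke #ff8800 means engrave at S207, F3020. After flipping Y the toolpath is (58.986,26.945) → (83.368,10.343) → (176.585,47.912) → (58.986,26.945), returning to the start.

Shape 4 is a cubic bezier drawn with `<path>`. Its stroke #ff00ff means cut at S942, F1099. After flipping Y the toolpath is (51.028,26.998) → (55.440,18.508) → (63.998,12.383) → (75.416,8.515) → (88.404,6.798) → (101.673,7.124) → (113.936,9.384) → (123.903,13.473) → (130.287,19.281).

Shape 5 is a quadratic bezier drawn with `<path>`. Its stroke #0000ff means score at S393, F1731. After flipping Y the toolpath is (120.400,14.925) → (104.470,11.818) → (90.320,9.988) → (77.952,9.435) → (67.364,10.159) → (58.558,12.160) → (51.532,15.439) → (46.287,19.994) → (42.823,25.827).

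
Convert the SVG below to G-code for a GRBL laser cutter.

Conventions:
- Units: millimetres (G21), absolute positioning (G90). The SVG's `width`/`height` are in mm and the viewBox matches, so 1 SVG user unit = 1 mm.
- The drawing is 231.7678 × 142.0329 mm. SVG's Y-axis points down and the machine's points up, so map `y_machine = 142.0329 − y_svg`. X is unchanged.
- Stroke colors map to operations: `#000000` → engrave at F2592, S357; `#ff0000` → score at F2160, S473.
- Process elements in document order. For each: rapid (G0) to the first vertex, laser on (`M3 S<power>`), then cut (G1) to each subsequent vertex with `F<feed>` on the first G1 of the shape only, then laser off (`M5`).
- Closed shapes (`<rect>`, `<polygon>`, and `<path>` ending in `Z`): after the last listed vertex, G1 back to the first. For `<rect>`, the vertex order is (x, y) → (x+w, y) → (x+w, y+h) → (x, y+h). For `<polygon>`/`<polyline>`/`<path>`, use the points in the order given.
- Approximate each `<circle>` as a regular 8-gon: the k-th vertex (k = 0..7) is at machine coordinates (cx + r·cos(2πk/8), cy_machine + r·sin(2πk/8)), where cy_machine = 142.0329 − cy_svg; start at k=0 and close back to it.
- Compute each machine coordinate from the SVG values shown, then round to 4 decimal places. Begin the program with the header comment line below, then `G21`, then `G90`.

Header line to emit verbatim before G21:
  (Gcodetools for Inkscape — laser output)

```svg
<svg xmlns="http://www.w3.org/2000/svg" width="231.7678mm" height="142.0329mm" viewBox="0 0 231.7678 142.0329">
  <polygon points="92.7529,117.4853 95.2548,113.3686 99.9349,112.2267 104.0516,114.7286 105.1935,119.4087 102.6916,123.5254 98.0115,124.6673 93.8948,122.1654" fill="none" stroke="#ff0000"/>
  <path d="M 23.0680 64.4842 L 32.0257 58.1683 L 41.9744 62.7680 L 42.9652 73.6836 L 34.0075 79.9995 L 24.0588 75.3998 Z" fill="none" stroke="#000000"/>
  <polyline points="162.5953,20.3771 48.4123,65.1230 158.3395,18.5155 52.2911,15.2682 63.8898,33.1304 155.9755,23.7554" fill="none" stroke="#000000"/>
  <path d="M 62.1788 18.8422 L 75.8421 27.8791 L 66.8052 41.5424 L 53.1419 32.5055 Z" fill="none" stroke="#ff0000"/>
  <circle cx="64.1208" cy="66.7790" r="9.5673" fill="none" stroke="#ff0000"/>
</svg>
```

viewBox `0 0 231.7678 142.0329` with mm width/height → 1 unit = 1 mm. Flip: y_m = 142.0329 − y_svg.

**Shape 1** — `<polygon>` regular polygon, stroke `#ff0000` → score (S473, F2160). Machine vertices: (92.7529,24.5476) → (95.2548,28.6643) → (99.9349,29.8062) → (104.0516,27.3043) → (105.1935,22.6242) → (102.6916,18.5075) → (98.0115,17.3656) → (93.8948,19.8675) → (92.7529,24.5476). Closed: final G1 returns to the first vertex.

**Shape 2** — `<path>` regular polygon, stroke `#000000` → engrave (S357, F2592). Machine vertices: (23.0680,77.5487) → (32.0257,83.8646) → (41.9744,79.2649) → (42.9652,68.3493) → (34.0075,62.0334) → (24.0588,66.6331) → (23.0680,77.5487). Closed: final G1 returns to the first vertex.

**Shape 3** — `<polyline>` open polyline, stroke `#000000` → engrave (S357, F2592). Machine vertices: (162.5953,121.6558) → (48.4123,76.9099) → (158.3395,123.5174) → (52.2911,126.7647) → (63.8898,108.9025) → (155.9755,118.2775). Open path.

**Shape 4** — `<path>` regular polygon, stroke `#ff0000` → score (S473, F2160). Machine vertices: (62.1788,123.1907) → (75.8421,114.1538) → (66.8052,100.4905) → (53.1419,109.5274) → (62.1788,123.1907). Closed: final G1 returns to the first vertex.

**Shape 5** — `<circle>` circle, stroke `#ff0000` → score (S473, F2160). Machine vertices: (73.6881,75.2539) → (70.8859,82.0190) → (64.1208,84.8212) → (57.3557,82.0190) → (54.5535,75.2539) → (57.3557,68.4888) → (64.1208,65.6866) → (70.8859,68.4888) → (73.6881,75.2539). Closed: final G1 returns to the first vertex.

(Gcodetools for Inkscape — laser output)
G21
G90
G0 X92.7529 Y24.5476
M3 S473
G1 X95.2548 Y28.6643 F2160
G1 X99.9349 Y29.8062
G1 X104.0516 Y27.3043
G1 X105.1935 Y22.6242
G1 X102.6916 Y18.5075
G1 X98.0115 Y17.3656
G1 X93.8948 Y19.8675
G1 X92.7529 Y24.5476
M5
G0 X23.0680 Y77.5487
M3 S357
G1 X32.0257 Y83.8646 F2592
G1 X41.9744 Y79.2649
G1 X42.9652 Y68.3493
G1 X34.0075 Y62.0334
G1 X24.0588 Y66.6331
G1 X23.0680 Y77.5487
M5
G0 X162.5953 Y121.6558
M3 S357
G1 X48.4123 Y76.9099 F2592
G1 X158.3395 Y123.5174
G1 X52.2911 Y126.7647
G1 X63.8898 Y108.9025
G1 X155.9755 Y118.2775
M5
G0 X62.1788 Y123.1907
M3 S473
G1 X75.8421 Y114.1538 F2160
G1 X66.8052 Y100.4905
G1 X53.1419 Y109.5274
G1 X62.1788 Y123.1907
M5
G0 X73.6881 Y75.2539
M3 S473
G1 X70.8859 Y82.0190 F2160
G1 X64.1208 Y84.8212
G1 X57.3557 Y82.0190
G1 X54.5535 Y75.2539
G1 X57.3557 Y68.4888
G1 X64.1208 Y65.6866
G1 X70.8859 Y68.4888
G1 X73.6881 Y75.2539
M5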